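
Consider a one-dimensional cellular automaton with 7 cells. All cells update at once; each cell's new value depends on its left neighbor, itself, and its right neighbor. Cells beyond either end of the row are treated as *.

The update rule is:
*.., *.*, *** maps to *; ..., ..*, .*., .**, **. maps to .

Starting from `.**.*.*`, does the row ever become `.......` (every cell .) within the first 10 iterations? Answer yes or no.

no

*..*.*.
.*..*.*
*.*..*.
.*.*..*
*.*.*..
.*.*.*.
*.*.*.*
.*.*.*.  (repeats iteration 6; period 2)
iteration 10: .*.*.*.
iteration 10 is .*.*.*., still not uniform .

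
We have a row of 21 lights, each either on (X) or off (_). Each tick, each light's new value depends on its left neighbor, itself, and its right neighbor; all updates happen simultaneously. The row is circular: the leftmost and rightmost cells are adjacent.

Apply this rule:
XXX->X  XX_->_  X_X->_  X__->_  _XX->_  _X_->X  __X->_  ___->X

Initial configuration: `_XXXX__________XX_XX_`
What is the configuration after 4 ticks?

___XX____XX__XX__XXX_

__XX__XXXXXXXX_______
X______XXXXXX__XXXXXX
__XXXX__XXXX____XXXXX
___XX____XX__XX__XXX_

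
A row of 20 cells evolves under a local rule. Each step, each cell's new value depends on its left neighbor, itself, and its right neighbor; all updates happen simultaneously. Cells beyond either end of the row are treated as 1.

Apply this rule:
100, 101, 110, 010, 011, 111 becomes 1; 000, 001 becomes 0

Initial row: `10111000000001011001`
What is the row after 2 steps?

11111110000001111111

11111100000001111101
11111110000001111111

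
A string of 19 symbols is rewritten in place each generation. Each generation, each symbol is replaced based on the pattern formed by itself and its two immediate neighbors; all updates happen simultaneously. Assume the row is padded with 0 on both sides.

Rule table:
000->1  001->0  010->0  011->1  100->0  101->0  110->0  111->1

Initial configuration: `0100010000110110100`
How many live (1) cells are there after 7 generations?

8

0001000110100100001
1100010100000001100
1001000001111101001
0000011101111000000
1111011001110011111
1110010001100011110
1100000101001011100
count of 1: 8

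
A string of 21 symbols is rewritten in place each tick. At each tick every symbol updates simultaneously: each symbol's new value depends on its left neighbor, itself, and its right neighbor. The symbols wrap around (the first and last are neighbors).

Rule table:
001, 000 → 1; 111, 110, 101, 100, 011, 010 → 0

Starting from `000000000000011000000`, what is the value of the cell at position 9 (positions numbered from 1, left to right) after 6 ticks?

111111111111100011111
000000000000001100000
111111111111110001111
000000000000000110000
111111111111111000111
000000000000000011000
position 9 holds 0

0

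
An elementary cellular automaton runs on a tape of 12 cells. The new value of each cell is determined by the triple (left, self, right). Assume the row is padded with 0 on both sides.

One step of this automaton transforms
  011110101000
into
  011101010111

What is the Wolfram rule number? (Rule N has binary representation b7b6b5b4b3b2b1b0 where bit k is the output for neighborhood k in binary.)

position 2: 111 → 1  (bit 7 = 1)
position 4: 110 → 0  (bit 6 = 0)
position 5: 101 → 1  (bit 5 = 1)
position 9: 100 → 1  (bit 4 = 1)
position 1: 011 → 1  (bit 3 = 1)
position 6: 010 → 0  (bit 2 = 0)
position 0: 001 → 0  (bit 1 = 0)
position 10: 000 → 1  (bit 0 = 1)
bits b7..b0 = 10111001 = 185

185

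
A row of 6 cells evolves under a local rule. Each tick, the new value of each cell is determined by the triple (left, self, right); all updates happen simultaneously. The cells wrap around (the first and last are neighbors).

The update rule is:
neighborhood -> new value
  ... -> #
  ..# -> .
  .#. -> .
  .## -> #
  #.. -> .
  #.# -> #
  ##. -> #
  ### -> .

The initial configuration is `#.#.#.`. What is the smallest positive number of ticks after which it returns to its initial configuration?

.#.#.#
#.#.#.

2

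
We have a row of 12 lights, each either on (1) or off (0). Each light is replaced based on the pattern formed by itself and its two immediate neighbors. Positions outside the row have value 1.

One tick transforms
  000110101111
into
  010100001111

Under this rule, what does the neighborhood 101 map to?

At position 5 the neighborhood is 101; the next row has 0 there.

0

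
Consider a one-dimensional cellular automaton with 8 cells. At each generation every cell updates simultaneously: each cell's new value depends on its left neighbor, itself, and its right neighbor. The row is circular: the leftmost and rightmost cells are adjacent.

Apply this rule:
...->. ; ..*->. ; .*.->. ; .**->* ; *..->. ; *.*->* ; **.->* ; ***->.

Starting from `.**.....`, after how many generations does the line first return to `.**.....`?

1

generation 1: .**.....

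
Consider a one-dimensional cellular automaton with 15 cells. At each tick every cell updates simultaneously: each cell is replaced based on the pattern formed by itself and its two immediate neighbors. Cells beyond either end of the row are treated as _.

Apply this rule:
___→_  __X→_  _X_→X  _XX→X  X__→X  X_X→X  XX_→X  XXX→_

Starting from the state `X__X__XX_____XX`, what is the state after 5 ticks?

XXX___XX__XXXXX

XX_XX_XXX____XX
XXXXXXX_XX___XX
X_____XXXXX__XX
XX____X___XX_XX
XXX___XX__XXXXX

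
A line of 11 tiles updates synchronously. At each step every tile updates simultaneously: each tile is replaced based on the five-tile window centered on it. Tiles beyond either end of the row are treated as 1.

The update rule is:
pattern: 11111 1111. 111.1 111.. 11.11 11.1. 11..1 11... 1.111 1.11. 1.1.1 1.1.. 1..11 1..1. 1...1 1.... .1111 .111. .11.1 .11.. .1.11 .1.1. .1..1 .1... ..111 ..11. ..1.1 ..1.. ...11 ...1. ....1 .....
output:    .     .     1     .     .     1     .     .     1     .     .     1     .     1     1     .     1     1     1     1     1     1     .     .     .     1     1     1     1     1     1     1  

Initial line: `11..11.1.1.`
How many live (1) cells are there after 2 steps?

step 1: ....111.1.1
step 2: ..11.111.11
count of 1: 7

7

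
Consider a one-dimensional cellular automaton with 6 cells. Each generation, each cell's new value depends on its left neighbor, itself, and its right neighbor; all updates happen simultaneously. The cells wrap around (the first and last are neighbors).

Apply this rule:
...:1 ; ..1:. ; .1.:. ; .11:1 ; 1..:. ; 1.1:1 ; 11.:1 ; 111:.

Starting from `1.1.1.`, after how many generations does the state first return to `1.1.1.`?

2

.1.1.1
1.1.1.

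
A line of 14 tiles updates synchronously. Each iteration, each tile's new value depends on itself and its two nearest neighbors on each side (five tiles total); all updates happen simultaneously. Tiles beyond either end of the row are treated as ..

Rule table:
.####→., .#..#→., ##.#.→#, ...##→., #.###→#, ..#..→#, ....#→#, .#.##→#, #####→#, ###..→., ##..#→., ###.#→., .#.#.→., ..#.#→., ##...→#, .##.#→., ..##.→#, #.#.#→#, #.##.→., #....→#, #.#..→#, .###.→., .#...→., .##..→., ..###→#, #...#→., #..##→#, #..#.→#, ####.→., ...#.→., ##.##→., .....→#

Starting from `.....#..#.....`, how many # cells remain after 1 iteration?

iteration 1: ####.#.##.####
count of #: 11

11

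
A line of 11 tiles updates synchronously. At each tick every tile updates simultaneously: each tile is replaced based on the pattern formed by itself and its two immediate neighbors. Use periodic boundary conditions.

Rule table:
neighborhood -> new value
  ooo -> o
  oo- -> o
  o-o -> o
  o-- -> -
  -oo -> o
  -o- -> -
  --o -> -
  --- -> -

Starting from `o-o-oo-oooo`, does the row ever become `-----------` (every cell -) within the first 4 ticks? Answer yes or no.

tick 1: oo-oooooooo
tick 2: ooooooooooo
tick 3: ooooooooooo  (fixed point — unchanged through tick 4)
tick 4 is ooooooooooo, still not uniform -

no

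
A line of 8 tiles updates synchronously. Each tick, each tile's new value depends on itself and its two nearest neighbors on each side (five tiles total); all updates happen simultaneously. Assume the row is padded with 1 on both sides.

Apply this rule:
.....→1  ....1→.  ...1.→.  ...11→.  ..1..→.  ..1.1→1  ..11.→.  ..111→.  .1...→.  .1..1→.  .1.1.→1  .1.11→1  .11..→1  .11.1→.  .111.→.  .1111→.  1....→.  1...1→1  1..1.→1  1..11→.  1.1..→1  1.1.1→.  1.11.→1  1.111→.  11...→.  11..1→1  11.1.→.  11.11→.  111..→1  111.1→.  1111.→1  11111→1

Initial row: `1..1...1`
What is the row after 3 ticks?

11111.1.

111..1..
11111...
11111.1.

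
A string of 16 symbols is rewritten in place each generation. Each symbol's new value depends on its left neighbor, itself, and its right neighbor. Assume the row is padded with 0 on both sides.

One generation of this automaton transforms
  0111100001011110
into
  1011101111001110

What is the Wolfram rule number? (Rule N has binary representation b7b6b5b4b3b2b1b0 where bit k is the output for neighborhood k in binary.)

199

position 2: 111 → 1  (bit 7 = 1)
position 4: 110 → 1  (bit 6 = 1)
position 10: 101 → 0  (bit 5 = 0)
position 5: 100 → 0  (bit 4 = 0)
position 1: 011 → 0  (bit 3 = 0)
position 9: 010 → 1  (bit 2 = 1)
position 0: 001 → 1  (bit 1 = 1)
position 6: 000 → 1  (bit 0 = 1)
bits b7..b0 = 11000111 = 199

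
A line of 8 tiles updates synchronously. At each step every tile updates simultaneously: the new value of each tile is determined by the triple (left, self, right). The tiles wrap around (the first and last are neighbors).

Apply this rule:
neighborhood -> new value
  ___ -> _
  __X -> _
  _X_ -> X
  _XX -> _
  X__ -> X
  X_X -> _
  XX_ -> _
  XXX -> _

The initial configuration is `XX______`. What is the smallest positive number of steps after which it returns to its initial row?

8

step 1: __X_____
step 2: __XX____
step 3: ____X___
step 4: ____XX__
step 5: ______X_
step 6: ______XX
step 7: X_______
step 8: XX______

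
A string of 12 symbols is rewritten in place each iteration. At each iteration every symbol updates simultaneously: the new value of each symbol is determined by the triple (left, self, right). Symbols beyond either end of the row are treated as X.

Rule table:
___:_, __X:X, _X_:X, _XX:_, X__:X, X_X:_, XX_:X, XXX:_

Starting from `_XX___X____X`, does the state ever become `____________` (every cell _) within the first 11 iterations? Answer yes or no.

__XX_XXX__X_
XX_X___XXXX_
_X_XX_X___X_
_X__X_XX_XX_
_XXXX__X__X_
____XXXXXXX_
X__X______X_
XXXXX____XX_
____XX__X_X_
X__X_XXXX_X_
XXXX____X_X_
iteration 11 is XXXX____X_X_, still not uniform _

no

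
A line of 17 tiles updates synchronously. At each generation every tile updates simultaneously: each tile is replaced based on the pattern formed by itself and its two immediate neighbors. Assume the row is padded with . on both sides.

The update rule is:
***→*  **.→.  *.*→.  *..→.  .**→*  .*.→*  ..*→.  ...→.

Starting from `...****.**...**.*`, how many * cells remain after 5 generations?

4

...***..*....*..*
...**...*....*..*
...*....*....*..*
...*....*....*..*  (fixed point — unchanged through generation 5)
count of *: 4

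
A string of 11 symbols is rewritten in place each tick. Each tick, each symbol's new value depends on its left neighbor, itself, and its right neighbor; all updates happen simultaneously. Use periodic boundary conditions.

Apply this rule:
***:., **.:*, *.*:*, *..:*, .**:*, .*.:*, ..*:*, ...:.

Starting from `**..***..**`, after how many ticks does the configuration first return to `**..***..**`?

.****.****.
**..***..**

2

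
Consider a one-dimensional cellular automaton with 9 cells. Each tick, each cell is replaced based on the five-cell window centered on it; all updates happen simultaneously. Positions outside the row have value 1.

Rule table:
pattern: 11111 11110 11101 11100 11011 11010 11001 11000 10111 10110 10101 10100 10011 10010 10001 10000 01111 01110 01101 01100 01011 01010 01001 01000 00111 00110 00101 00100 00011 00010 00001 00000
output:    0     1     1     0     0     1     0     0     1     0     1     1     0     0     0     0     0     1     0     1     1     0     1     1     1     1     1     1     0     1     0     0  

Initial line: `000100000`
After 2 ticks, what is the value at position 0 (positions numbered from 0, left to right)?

0

001110000
001100000
position 0 holds 0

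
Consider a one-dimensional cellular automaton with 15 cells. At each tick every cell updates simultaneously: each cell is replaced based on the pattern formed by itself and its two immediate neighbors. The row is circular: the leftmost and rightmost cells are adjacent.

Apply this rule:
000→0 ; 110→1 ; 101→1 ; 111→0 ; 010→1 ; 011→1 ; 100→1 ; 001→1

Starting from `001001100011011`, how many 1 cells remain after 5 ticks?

4

tick 1: 111111110111111
tick 2: 000000011100000
tick 3: 000000110110000
tick 4: 000001111111000
tick 5: 000011000001100
count of 1: 4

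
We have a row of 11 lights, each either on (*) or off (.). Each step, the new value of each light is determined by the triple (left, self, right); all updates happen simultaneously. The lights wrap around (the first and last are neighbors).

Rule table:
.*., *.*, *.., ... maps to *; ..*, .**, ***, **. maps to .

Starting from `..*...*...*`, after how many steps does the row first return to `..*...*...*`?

step 1: *.***.***.*
step 2: .*...*...*.
step 3: .***.***.**
step 4: *...*...*..
step 5: ***.***.**.
step 6: ...*...*..*
step 7: **.***.**.*
step 8: ..*...*..*.
step 9: *.***.**.**
step 10: .*...*..*..
step 11: .***.**.***
step 12: *...*..*...
step 13: ***.**.***.
step 14: ...*..*...*
step 15: **.**.***.*
step 16: ..*..*...*.
step 17: *.**.***.**
step 18: .*..*...*..
step 19: .**.***.***
step 20: *..*...*...
step 21: **.***.***.
step 22: ..*...*...*

22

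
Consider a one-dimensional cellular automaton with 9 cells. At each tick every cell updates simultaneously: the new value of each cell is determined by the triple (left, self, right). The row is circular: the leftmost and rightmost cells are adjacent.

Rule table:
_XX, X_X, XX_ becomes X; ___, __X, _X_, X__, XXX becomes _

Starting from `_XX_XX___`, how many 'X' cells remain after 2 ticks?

2

tick 1: _XXXXX___
tick 2: _X___X___
count of X: 2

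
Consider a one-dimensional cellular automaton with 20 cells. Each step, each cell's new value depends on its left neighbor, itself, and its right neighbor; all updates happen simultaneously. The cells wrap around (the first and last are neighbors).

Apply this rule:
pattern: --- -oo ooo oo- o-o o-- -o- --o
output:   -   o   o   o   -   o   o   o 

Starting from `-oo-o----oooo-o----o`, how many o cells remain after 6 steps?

-oo-oo--ooooo-oo--oo
-oo-ooooooooo-oooooo
-oo-ooooooooo-oooooo  (fixed point — unchanged through step 6)
count of o: 17

17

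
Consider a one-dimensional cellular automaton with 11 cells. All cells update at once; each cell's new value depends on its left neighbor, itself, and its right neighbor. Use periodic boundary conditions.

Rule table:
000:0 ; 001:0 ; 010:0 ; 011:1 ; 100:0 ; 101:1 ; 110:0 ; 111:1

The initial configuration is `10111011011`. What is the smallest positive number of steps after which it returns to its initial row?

11

01110110111
11101101110
11011011101
10110111011
01101110111
11011101110
10111011101
01110111011
11101110110
11011101101
10111011011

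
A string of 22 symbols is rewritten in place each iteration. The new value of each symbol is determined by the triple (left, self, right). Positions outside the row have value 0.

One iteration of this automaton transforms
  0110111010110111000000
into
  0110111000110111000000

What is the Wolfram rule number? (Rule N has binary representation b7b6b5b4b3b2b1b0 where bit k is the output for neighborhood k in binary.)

position 5: 111 → 1  (bit 7 = 1)
position 2: 110 → 1  (bit 6 = 1)
position 3: 101 → 0  (bit 5 = 0)
position 16: 100 → 0  (bit 4 = 0)
position 1: 011 → 1  (bit 3 = 1)
position 8: 010 → 0  (bit 2 = 0)
position 0: 001 → 0  (bit 1 = 0)
position 17: 000 → 0  (bit 0 = 0)
bits b7..b0 = 11001000 = 200

200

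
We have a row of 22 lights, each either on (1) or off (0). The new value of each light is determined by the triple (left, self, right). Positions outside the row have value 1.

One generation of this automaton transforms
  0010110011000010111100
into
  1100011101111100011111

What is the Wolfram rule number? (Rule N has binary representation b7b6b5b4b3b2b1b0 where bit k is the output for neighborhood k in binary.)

211

position 17: 111 → 1  (bit 7 = 1)
position 5: 110 → 1  (bit 6 = 1)
position 3: 101 → 0  (bit 5 = 0)
position 0: 100 → 1  (bit 4 = 1)
position 4: 011 → 0  (bit 3 = 0)
position 2: 010 → 0  (bit 2 = 0)
position 1: 001 → 1  (bit 1 = 1)
position 11: 000 → 1  (bit 0 = 1)
bits b7..b0 = 11010011 = 211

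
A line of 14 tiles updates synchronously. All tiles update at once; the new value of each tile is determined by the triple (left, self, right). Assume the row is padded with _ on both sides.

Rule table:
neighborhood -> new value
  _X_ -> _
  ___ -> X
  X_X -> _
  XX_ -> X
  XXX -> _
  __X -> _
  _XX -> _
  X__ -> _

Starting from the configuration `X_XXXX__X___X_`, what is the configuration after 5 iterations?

_X_XXXXXXXXXXX

iteration 1: _____X____X___
iteration 2: XXXX___XX___XX
iteration 3: ___X_X__X_X__X
iteration 4: XX____________
iteration 5: _X_XXXXXXXXXXX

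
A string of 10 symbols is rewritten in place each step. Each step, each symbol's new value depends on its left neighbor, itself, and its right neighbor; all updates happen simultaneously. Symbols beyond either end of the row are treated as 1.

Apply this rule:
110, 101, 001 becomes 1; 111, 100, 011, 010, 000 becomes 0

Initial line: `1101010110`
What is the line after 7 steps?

0110101011
1011010100
1101101001
0110110010
1011010101
1101101010
0110110101

0110110101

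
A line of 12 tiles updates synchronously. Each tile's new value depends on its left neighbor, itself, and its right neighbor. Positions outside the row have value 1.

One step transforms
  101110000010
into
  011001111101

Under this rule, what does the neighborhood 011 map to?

At position 2 the neighborhood is 011; the next row has 1 there.

1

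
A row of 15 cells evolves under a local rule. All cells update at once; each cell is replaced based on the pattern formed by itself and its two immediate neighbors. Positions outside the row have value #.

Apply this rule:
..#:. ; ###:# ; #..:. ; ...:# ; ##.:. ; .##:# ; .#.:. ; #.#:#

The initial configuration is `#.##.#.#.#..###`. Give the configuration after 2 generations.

.##.#.#.#...###
##.#.#.#..#.###

##.#.#.#..#.###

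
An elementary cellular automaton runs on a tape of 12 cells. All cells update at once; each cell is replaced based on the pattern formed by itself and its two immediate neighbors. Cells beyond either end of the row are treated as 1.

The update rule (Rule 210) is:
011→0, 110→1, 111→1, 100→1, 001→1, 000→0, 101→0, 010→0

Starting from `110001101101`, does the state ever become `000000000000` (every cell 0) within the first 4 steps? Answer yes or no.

111010100100
111000011011
111100101001
111111000110
step 4 is 111111000110, still not uniform 0

no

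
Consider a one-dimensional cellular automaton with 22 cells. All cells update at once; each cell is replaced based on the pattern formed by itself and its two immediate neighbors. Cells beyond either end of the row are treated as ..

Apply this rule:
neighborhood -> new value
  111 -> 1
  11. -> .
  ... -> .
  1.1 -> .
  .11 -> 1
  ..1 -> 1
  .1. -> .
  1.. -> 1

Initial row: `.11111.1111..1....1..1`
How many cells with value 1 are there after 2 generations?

13

11111..111.11.1..1.11.
1111.1111..1...11..1.1
count of 1: 13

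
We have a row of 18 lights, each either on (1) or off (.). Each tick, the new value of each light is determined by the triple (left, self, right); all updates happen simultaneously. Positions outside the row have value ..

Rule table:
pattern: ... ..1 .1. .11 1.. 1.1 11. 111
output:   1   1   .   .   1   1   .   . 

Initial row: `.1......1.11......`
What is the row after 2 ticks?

1.111111.1..111111
.1......1.11......

.1......1.11......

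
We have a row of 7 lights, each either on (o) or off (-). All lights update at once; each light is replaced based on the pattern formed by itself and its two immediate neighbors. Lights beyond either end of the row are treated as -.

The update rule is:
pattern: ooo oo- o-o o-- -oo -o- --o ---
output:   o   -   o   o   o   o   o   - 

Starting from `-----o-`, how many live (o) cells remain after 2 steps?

3

----ooo
---ooo-
count of o: 3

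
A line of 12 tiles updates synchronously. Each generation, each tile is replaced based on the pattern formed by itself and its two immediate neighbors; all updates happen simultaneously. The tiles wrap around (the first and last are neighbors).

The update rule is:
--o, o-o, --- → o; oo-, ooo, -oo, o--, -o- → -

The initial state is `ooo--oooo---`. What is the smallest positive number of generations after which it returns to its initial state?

24

----o-----oo
-ooo--oooo--
o----o-----o
--ooo--oooo-
oo----o-----
---ooo--oooo
-oo----o----
o---ooo--ooo
--oo----o---
oo---ooo--oo
---oo----o--
ooo---ooo--o
----oo----o-
oooo---ooo--
-----oo----o
-oooo---ooo-
o-----oo----
--oooo---ooo
-o-----oo---
o--oooo---oo
--o-----oo--
oo--oooo---o
---o-----oo-
ooo--oooo---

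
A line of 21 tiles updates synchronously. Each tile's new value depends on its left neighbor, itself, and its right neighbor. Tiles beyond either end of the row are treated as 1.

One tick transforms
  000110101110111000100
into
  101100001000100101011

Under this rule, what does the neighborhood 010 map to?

At position 6 the neighborhood is 010; the next row has 0 there.

0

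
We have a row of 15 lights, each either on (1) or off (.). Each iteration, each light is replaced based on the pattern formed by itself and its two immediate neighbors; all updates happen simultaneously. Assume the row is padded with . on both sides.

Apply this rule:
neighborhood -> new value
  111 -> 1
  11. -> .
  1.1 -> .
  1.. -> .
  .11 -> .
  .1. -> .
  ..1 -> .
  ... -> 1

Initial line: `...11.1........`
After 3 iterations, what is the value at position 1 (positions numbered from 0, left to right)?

11......1111111
...1111..11111.
11..11....111..
position 1 holds 1

1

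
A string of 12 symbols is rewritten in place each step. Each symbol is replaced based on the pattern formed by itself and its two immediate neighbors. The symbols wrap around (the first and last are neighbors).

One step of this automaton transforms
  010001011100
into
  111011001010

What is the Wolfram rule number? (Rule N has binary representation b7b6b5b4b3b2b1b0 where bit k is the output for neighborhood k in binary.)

position 8: 111 → 1  (bit 7 = 1)
position 9: 110 → 0  (bit 6 = 0)
position 6: 101 → 0  (bit 5 = 0)
position 2: 100 → 1  (bit 4 = 1)
position 7: 011 → 0  (bit 3 = 0)
position 1: 010 → 1  (bit 2 = 1)
position 0: 001 → 1  (bit 1 = 1)
position 3: 000 → 0  (bit 0 = 0)
bits b7..b0 = 10010110 = 150

150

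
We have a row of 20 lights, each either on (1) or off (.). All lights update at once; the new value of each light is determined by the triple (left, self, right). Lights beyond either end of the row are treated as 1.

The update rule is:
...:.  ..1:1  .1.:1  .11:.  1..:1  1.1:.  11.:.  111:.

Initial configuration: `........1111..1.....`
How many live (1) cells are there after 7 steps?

step 1: 1......1....1111...1
step 2: .1....111..1....1.1.
step 3: .11..1...1111..11.1.
step 4: ...1111.1....11...1.
step 5: 1.1.....11..1..1.11.
step 6: ..11...1..111111....
step 7: 11..1.1111......1..1
count of 1: 9

9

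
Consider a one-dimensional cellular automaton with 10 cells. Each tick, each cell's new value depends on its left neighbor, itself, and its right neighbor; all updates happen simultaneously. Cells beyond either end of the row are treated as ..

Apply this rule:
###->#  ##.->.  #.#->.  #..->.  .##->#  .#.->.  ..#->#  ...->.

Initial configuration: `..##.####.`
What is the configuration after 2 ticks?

##..###...

.##..###..
##..###...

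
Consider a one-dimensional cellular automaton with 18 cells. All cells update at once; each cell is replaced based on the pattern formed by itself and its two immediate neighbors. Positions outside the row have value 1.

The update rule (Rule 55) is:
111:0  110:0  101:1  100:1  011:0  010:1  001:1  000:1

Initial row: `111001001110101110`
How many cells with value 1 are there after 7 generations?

9

generation 1: 000111110001110001
generation 2: 111000001110001110
generation 3: 000111110001110001  (repeats generation 1; period 2)
generation 7: 000111110001110001
count of 1: 9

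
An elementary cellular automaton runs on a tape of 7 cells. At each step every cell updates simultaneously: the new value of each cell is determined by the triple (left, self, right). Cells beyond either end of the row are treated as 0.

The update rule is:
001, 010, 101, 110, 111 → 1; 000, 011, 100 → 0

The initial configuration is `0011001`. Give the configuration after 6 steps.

0101011
1111101
0111111
1011111
1101111
0110111

0110111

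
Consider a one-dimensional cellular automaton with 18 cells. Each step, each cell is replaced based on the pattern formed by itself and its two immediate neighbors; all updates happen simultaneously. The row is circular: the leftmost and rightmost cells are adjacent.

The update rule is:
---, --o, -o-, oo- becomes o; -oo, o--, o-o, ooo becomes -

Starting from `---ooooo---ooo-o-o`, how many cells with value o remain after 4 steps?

10

step 1: -oo----o-oo--o-o-o
step 2: --o-oooo--o-oo-o-o
step 3: -oo----o-oo--o-o-o  (repeats step 1; period 2)
step 4: --o-oooo--o-oo-o-o
count of o: 10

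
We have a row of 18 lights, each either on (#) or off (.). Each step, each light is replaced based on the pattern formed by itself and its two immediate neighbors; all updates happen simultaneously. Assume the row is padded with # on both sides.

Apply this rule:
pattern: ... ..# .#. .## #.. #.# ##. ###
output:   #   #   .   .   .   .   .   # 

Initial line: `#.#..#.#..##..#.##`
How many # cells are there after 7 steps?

5

....#....#...#...#
.###..###..##..##.
..#..#.#..#...#...
.#..#....#..##..##
...#..###..#...#.#
.##..#.#..#..##...
....#....#..#...##
count of #: 5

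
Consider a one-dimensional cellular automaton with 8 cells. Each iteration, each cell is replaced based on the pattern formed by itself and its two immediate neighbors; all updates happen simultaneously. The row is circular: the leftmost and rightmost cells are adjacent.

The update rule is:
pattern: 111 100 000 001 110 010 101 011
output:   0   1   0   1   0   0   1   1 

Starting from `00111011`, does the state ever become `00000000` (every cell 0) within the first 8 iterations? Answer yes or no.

no

11100110
10011101
01110011
11001110
10111001
01100111
11011100
10110011
iteration 8 is 10110011, still not uniform 0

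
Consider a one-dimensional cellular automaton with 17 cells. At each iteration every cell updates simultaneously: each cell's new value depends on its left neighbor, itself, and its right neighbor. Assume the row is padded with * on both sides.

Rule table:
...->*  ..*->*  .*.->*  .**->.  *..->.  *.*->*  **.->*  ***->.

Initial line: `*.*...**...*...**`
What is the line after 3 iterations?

***.**.*.***.**..
..**.****..**.*.*
.*.**...*.*.****.

.*.**...*.*.****.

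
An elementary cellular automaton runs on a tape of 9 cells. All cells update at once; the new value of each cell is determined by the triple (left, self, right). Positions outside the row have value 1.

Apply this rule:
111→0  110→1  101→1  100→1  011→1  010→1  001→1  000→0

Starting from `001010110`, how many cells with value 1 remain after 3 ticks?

tick 1: 111111111
tick 2: 000000000
tick 3: 100000001
count of 1: 2

2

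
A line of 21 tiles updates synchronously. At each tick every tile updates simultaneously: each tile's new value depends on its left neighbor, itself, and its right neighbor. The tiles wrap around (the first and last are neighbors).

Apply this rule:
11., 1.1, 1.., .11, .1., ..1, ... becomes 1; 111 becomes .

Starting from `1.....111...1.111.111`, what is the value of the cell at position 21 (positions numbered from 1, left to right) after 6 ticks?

1

1111111.1111111.111..
1.....111.....111.111
1111111.1111111.111..  (repeats tick 1; period 2)
tick 6: 1.....111.....111.111
position 21 holds 1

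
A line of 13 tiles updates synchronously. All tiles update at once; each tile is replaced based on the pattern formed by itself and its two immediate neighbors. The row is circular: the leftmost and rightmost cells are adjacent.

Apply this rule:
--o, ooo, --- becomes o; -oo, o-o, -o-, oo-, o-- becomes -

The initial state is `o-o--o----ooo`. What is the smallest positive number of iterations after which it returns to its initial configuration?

3

iteration 1: ----o--ooo-oo
iteration 2: -ooo--o-o----
iteration 3: o-o--o----ooo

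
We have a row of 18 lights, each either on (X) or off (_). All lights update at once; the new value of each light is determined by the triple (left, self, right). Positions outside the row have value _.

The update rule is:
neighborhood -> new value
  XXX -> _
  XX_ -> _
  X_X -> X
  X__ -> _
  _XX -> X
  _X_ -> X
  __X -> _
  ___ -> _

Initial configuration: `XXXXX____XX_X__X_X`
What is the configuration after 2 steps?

X________XXX___X__

step 1: X________X_XX__XXX
step 2: X________XXX___X__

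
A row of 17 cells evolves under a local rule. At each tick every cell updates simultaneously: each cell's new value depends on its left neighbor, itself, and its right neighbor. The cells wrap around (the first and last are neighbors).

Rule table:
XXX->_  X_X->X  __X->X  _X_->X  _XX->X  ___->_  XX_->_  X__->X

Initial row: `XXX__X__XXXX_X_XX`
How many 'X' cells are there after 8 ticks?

9

___XXXXXX___XXXX_
__XX_____X_XX___X
XXX_X___XXXX_X_XX
___XXX_XX___XXXX_
__XX__XX_X_XX___X
XXX_XXX_XXXX_X_XX
___XX__XX___XXXX_
__XX_XXX_X_XX___X
count of X: 9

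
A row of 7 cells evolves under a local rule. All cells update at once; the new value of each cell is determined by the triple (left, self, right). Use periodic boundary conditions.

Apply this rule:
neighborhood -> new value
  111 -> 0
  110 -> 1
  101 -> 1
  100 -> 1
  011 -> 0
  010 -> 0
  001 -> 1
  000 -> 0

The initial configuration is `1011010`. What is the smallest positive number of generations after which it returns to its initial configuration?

generation 1: 0101101
generation 2: 1010110
generation 3: 0101011
generation 4: 1010101
generation 5: 1101010
generation 6: 0110101
generation 7: 1011010

7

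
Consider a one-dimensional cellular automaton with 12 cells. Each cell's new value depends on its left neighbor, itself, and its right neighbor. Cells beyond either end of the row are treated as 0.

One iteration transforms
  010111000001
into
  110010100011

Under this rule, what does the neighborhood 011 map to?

0

At position 3 the neighborhood is 011; the next row has 0 there.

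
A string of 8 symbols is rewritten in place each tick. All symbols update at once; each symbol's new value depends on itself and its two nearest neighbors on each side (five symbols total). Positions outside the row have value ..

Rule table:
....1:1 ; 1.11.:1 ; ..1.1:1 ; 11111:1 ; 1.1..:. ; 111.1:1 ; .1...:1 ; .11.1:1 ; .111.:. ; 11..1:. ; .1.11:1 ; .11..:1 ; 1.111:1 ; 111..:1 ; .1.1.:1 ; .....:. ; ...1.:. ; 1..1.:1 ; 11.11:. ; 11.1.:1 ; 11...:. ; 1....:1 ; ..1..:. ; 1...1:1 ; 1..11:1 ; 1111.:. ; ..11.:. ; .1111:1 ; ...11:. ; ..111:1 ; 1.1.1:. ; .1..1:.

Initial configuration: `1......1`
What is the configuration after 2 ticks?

tick 1: .11..1..
tick 2: ..1.1.11

..1.1.11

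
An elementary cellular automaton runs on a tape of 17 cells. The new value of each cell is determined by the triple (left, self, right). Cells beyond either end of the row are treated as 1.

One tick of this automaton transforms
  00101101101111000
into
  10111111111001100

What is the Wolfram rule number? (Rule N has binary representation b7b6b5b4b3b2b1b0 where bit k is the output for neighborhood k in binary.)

position 11: 111 → 0  (bit 7 = 0)
position 5: 110 → 1  (bit 6 = 1)
position 3: 101 → 1  (bit 5 = 1)
position 0: 100 → 1  (bit 4 = 1)
position 4: 011 → 1  (bit 3 = 1)
position 2: 010 → 1  (bit 2 = 1)
position 1: 001 → 0  (bit 1 = 0)
position 15: 000 → 0  (bit 0 = 0)
bits b7..b0 = 01111100 = 124

124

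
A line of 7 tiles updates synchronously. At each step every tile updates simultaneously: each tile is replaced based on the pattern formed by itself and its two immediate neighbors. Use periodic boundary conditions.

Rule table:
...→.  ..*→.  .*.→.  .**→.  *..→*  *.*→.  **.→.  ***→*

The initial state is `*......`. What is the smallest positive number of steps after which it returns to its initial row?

.*.....
..*....
...*...
....*..
.....*.
......*
*......

7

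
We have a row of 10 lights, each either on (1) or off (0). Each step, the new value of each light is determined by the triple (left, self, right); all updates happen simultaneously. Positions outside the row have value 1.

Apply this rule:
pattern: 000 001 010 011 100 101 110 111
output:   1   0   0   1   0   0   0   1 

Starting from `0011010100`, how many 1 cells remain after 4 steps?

4

0010000000
0000111110
0110111100
0100111000
count of 1: 4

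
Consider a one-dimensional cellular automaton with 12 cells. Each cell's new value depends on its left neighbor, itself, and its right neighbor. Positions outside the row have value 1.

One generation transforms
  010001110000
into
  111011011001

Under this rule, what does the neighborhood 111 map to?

0

At position 6 the neighborhood is 111; the next row has 0 there.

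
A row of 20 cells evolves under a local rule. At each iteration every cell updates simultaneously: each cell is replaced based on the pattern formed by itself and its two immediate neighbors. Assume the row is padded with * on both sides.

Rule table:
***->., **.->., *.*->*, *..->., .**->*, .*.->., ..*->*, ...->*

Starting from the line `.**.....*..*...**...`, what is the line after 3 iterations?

.***..***..**..***.*

**..****..*..***..**
...**....*..**...**.
.***..***..**..***.*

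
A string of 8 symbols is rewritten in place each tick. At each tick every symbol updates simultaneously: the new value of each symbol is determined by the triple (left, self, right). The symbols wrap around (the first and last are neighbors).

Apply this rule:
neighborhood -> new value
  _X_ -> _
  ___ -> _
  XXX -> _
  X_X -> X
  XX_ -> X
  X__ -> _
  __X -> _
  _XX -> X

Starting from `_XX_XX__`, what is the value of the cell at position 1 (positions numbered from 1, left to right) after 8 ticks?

_XXXXX__
_X___X__
________
________  (fixed point — unchanged through tick 8)
position 1 holds _

_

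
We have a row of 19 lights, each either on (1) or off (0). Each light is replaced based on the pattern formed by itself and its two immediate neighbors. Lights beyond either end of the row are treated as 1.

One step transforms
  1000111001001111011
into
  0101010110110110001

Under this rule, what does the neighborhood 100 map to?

1

At position 1 the neighborhood is 100; the next row has 1 there.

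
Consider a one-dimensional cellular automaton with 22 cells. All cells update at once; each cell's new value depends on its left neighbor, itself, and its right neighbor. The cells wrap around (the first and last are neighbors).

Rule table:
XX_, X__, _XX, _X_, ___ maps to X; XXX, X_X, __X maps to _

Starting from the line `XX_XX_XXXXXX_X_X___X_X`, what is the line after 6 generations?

_X_XX_XX_X_X_X_X_X_X_X

_X_XX_X____X_X_XXX_X_X
_X_XX_XXXX_X_X_X_X_X_X
_X_XX_X__X_X_X_X_X_X_X
_X_XX_XX_X_X_X_X_X_X_X
_X_XX_XX_X_X_X_X_X_X_X  (fixed point — unchanged through generation 6)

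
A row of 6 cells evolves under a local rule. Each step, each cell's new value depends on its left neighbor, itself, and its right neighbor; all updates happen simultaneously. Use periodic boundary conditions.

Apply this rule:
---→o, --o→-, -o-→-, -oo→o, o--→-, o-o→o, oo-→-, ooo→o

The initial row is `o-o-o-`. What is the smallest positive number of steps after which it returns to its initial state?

2

-o-o-o
o-o-o-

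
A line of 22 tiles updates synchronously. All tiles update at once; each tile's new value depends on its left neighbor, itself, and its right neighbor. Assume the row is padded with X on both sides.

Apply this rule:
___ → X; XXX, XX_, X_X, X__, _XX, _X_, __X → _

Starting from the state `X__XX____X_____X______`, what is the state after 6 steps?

______XX___XXX___XXXX_
_XXXX____X_____X______
______XX___XXX___XXXX_  (repeats step 1; period 2)
step 6: _XXXX____X_____X______

_XXXX____X_____X______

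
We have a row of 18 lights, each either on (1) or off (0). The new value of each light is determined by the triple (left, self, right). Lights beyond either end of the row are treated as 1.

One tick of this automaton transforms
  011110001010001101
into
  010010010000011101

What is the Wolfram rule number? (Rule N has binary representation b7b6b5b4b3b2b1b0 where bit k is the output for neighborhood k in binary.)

position 2: 111 → 0  (bit 7 = 0)
position 4: 110 → 1  (bit 6 = 1)
position 0: 101 → 0  (bit 5 = 0)
position 5: 100 → 0  (bit 4 = 0)
position 1: 011 → 1  (bit 3 = 1)
position 8: 010 → 0  (bit 2 = 0)
position 7: 001 → 1  (bit 1 = 1)
position 6: 000 → 0  (bit 0 = 0)
bits b7..b0 = 01001010 = 74

74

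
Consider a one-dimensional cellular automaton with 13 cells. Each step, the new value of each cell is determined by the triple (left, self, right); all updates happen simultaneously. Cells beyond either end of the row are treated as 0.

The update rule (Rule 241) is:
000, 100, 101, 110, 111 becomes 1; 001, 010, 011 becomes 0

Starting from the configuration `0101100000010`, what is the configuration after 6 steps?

0010111111001
1001011111100
0100101111111
0010010111111
1001001011111
0100100101111

0100100101111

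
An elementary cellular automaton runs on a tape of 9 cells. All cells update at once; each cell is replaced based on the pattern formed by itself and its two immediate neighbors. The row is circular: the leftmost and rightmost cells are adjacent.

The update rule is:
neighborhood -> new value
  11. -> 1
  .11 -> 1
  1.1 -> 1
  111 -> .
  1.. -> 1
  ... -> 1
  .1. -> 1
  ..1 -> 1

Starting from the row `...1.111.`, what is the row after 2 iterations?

.....111.

111111.11
.....111.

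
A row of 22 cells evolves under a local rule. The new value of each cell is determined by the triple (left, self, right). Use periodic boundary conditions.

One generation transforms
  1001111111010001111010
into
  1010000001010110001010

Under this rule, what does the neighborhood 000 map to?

1

At position 13 the neighborhood is 000; the next row has 1 there.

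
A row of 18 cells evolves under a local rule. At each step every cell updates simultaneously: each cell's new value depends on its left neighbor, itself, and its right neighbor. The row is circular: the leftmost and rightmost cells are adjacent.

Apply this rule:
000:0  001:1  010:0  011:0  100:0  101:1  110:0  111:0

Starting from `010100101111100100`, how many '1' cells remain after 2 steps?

5

101001010000001000
010010100000010001
count of 1: 5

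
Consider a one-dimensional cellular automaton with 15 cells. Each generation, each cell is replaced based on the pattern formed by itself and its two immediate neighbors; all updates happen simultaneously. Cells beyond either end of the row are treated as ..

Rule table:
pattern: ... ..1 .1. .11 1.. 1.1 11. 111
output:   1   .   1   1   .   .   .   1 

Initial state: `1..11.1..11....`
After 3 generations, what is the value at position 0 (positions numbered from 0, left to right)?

1..1..1..1..111
1..1..1..1..11.
1..1..1..1..1..
position 0 holds 1

1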